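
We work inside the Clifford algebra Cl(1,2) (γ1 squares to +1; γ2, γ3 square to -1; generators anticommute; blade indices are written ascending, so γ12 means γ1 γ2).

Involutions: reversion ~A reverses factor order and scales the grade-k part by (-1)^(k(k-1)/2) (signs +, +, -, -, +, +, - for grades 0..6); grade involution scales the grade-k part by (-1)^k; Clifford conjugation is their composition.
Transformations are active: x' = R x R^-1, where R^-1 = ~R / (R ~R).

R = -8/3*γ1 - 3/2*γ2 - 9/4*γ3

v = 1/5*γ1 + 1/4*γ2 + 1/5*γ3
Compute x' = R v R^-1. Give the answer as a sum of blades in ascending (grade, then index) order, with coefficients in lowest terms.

~R = -8/3*γ1 - 3/2*γ2 - 9/4*γ3, and R ~R = -29/144, so R^-1 = ~R / (-29/144).
R v = 7/24 - 11/30*γ12 - 1/12*γ13 + 21/80*γ23
Answer: 1091/145*γ1 + 475/116*γ2 + 916/145*γ3


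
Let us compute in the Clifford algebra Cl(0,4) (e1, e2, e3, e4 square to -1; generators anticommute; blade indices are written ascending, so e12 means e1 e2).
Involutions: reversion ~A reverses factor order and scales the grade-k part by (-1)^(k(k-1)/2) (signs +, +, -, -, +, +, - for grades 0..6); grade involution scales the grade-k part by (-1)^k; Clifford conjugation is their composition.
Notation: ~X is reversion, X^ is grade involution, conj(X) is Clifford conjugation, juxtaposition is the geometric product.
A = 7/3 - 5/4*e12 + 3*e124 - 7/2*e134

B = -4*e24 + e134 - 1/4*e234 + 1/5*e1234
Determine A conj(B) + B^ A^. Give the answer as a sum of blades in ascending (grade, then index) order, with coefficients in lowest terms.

first term: -7/2 - 12*e1 - 7/10*e2 - 3/5*e3 - 7/8*e12 - 3/4*e13 + 5*e14 - 3*e23 + 28/3*e24 + 1/4*e34 + 14*e123 + 97/48*e134 - 11/6*e234 + 7/15*e1234
second term: -7/2 - 12*e1 - 7/10*e2 - 3/5*e3 + 7/8*e12 + 3/4*e13 + 5*e14 + 3*e23 - 28/3*e24 + 1/4*e34 - 14*e123 - 127/48*e134 - 2/3*e234 + 7/15*e1234
Answer: -7 - 24*e1 - 7/5*e2 - 6/5*e3 + 10*e14 + 1/2*e34 - 5/8*e134 - 5/2*e234 + 14/15*e1234


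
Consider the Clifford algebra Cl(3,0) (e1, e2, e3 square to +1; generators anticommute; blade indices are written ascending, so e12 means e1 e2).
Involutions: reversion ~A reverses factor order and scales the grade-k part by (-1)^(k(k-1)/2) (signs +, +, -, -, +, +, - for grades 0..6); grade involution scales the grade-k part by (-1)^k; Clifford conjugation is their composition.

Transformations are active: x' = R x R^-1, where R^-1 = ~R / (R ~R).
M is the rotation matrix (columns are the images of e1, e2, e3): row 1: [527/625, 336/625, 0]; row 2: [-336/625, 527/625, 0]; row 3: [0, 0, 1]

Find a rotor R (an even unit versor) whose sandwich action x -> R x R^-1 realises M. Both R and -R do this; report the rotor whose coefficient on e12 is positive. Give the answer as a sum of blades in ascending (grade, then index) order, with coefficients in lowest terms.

Method: write R = a + b12*e12 + b13*e13 + b23*e23 with a^2 + b12^2 + b13^2 + b23^2 = 1 (so R^-1 = ~R). Expanding the columns R e_j ~R gives tr M = 4a^2 - 1 and, from the antisymmetric part, M21 - M12 = -4a*b12, M13 - M31 = 4a*b13, M32 - M23 = -4a*b23.
Here tr M = 1679/625, so a^2 = (1 + tr M)/4 = 576/625 and a = ±24/25. Taking a = 24/25: M21 - M12 = -672/625, M13 - M31 = 0, M32 - M23 = 0, giving b12 = 7/25, b13 = 0, b23 = 0, i.e. R = 24/25 + 7/25*e12.
Its e12 coefficient is already positive.
Answer: 24/25 + 7/25*e12. Sheet selection: the two-to-one cover makes ±R indistinguishable at the matrix level (trace 1679/625), so uniqueness comes from the required sign on e12.


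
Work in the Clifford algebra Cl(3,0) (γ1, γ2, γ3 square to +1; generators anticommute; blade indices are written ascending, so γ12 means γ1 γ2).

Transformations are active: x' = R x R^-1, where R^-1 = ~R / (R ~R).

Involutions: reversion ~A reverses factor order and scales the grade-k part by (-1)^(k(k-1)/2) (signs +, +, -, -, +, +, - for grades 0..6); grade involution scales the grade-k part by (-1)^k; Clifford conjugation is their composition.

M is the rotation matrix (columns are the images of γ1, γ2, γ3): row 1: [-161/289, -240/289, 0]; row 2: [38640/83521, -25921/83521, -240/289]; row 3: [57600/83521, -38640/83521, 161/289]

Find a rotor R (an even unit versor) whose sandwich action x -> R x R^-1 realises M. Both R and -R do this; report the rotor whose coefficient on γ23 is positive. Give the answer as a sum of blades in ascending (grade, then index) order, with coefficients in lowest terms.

Method: write R = a + b12*γ12 + b13*γ13 + b23*γ23 with a^2 + b12^2 + b13^2 + b23^2 = 1 (so R^-1 = ~R). Expanding the columns R e_j ~R gives tr M = 4a^2 - 1 and, from the antisymmetric part, M21 - M12 = -4a*b12, M13 - M31 = 4a*b13, M32 - M23 = -4a*b23.
Here tr M = -25921/83521, so a^2 = (1 + tr M)/4 = 14400/83521 and a = ±120/289. Taking a = 120/289: M21 - M12 = 108000/83521, M13 - M31 = -57600/83521, M32 - M23 = 30720/83521, giving b12 = -225/289, b13 = -120/289, b23 = -64/289, i.e. R = 120/289 - 225/289*γ12 - 120/289*γ13 - 64/289*γ23.
Its γ23 coefficient is negative, so report the other preimage -R.
Answer: -120/289 + 225/289*γ12 + 120/289*γ13 + 64/289*γ23. Why the constraint matters: R and -R act identically through the sandwich — M has trace -25921/83521 either way — so only the sign condition on γ23 picks one of the two preimages.


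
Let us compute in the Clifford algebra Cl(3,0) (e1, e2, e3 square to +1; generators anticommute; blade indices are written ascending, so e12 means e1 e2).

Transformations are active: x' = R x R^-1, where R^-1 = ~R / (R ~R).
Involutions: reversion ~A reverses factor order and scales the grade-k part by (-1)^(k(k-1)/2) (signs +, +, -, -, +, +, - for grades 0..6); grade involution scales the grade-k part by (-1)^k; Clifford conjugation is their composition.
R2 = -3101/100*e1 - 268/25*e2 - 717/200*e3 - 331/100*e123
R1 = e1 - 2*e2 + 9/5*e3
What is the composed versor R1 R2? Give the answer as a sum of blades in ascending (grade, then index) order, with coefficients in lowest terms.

Distribute over the terms of R1 (each basis-blade product reordered to ascending indices, repeated generators contracted through their squares):
(e1) R2 = -3101/100 - 268/25*e12 - 717/200*e13 - 331/100*e23
(-2*e2) R2 = 536/25 - 3101/50*e12 - 331/50*e13 + 717/100*e23
(9/5*e3) R2 = -6453/1000 - 2979/500*e12 + 27909/500*e13 + 2412/125*e23
Summing the partial products and collecting blades:
Answer: -16023/1000 - 39349/500*e12 + 45613/1000*e13 + 5789/250*e23


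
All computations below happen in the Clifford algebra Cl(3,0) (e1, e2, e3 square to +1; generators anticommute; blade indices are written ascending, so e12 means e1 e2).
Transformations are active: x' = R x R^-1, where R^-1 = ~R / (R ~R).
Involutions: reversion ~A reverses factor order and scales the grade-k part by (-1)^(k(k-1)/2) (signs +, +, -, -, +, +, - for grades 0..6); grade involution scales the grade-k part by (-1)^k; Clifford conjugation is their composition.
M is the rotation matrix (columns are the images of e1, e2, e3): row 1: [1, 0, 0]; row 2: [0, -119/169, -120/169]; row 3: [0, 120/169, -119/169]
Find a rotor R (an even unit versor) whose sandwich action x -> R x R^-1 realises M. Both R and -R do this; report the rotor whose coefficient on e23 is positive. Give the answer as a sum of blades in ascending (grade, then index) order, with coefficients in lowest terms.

Method: write R = a + b12*e12 + b13*e13 + b23*e23 with a^2 + b12^2 + b13^2 + b23^2 = 1 (so R^-1 = ~R). Expanding the columns R e_j ~R gives tr M = 4a^2 - 1 and, from the antisymmetric part, M21 - M12 = -4a*b12, M13 - M31 = 4a*b13, M32 - M23 = -4a*b23.
Here tr M = -69/169, so a^2 = (1 + tr M)/4 = 25/169 and a = ±5/13. Taking a = 5/13: M21 - M12 = 0, M13 - M31 = 0, M32 - M23 = 240/169, giving b12 = 0, b13 = 0, b23 = -12/13, i.e. R = 5/13 - 12/13*e23.
Its e23 coefficient is negative, so report the other preimage -R.
Answer: -5/13 + 12/13*e23. Uniqueness: Spin(3) -> SO(3) maps R and -R to the same rotation of trace -69/169; fixing the sign of the e23 coefficient removes the ambiguity.


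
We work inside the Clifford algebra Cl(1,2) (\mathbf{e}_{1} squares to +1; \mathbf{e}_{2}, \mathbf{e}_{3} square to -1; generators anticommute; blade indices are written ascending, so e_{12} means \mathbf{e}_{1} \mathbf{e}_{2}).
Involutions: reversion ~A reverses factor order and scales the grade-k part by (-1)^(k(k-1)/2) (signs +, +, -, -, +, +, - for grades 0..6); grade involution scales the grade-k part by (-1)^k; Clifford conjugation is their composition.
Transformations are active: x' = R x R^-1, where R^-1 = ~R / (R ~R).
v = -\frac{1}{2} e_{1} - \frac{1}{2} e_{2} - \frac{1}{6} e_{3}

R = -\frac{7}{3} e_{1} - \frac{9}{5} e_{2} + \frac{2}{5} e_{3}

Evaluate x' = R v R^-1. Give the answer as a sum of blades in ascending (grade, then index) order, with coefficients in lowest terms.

~R = -\frac{7}{3} e_{1} - \frac{9}{5} e_{2} + \frac{2}{5} e_{3}, and R ~R = \frac{92}{45}, so R^-1 = ~R / (\frac{92}{45}).
R v = \frac{1}{3} + \frac{4}{15} e_{12} + \frac{53}{90} e_{13} + \frac{1}{2} e_{23}
Answer: -\frac{6}{23} e_{1} - \frac{2}{23} e_{2} + \frac{41}{138} e_{3}


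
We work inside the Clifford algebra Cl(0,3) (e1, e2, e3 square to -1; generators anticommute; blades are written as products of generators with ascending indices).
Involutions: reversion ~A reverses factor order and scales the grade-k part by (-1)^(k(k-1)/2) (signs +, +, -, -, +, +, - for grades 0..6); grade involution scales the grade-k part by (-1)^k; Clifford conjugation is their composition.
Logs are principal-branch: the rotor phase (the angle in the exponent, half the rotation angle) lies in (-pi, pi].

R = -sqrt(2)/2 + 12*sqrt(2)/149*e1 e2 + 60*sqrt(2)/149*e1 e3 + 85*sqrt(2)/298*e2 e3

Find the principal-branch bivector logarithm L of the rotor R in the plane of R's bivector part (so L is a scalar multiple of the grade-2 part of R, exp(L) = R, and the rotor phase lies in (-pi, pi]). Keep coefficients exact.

The scalar part of R is -sqrt(2)/2, so the principal-branch rotor phase is pinned; divide the bivector part by its sine to get the unit plane — L is the phase times that plane.
Concretely: cos(phase) = -sqrt(2)/2 gives phase = ±3*pi/4, and since phase/sin(phase) is even the sign is immaterial: L = (phase/sin(phase)) * <R>_2 = (3*sqrt(2)*pi/4) * <R>_2.
Answer: 18*pi/149*e1 e2 + 90*pi/149*e1 e3 + 255*pi/596*e2 e3


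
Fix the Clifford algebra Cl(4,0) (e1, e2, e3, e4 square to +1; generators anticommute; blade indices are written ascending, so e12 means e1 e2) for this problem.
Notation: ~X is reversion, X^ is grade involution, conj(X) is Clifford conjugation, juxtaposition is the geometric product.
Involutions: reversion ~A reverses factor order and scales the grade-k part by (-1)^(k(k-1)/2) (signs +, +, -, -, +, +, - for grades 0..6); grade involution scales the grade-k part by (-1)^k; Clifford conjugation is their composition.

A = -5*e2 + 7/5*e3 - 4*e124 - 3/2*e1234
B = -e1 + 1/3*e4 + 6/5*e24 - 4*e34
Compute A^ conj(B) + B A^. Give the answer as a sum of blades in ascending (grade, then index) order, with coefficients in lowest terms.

first term: 24/5*e1 - 58/5*e4 - 1/3*e12 + 16/5*e13 + 7/3*e24 + 7/15*e34 - 31/2*e123 + 991/50*e234
second term: -24/5*e1 - 58/5*e4 - 29/3*e12 - 2/5*e13 - 17/3*e24 + 7/15*e34 - 31/2*e123 - 841/50*e234
Answer: -116/5*e4 - 10*e12 + 14/5*e13 - 10/3*e24 + 14/15*e34 - 31*e123 + 3*e234


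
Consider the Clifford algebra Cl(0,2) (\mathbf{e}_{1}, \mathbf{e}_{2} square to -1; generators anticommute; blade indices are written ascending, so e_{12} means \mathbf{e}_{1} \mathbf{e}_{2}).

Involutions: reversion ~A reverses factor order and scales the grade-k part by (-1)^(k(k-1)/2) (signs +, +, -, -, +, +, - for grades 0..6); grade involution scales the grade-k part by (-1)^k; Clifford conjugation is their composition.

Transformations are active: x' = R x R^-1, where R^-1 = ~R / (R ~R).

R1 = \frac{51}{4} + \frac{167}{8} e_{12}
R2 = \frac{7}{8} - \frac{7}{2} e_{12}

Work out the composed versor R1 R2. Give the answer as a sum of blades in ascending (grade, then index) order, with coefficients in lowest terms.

Distribute over the terms of R1 (each basis-blade product reordered to ascending indices, repeated generators contracted through their squares):
(\frac{51}{4}) R2 = \frac{357}{32} - \frac{357}{8} e_{12}
(\frac{167}{8} e_{12}) R2 = \frac{1169}{16} + \frac{1169}{64} e_{12}
Summing the partial products and collecting blades:
Answer: \frac{2695}{32} - \frac{1687}{64} e_{12}


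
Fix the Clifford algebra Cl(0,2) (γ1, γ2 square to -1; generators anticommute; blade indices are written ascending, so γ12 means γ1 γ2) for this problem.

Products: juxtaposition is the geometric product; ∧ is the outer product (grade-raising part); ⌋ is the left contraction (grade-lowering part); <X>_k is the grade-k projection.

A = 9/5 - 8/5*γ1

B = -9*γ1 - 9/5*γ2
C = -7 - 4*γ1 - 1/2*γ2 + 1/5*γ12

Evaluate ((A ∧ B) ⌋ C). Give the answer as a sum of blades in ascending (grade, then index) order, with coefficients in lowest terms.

step 1: -81/5*γ1 - 81/25*γ2 + 72/25*γ12
step 2: -16749/250 - 81/125*γ1 + 81/25*γ2
Answer: -16749/250 - 81/125*γ1 + 81/25*γ2


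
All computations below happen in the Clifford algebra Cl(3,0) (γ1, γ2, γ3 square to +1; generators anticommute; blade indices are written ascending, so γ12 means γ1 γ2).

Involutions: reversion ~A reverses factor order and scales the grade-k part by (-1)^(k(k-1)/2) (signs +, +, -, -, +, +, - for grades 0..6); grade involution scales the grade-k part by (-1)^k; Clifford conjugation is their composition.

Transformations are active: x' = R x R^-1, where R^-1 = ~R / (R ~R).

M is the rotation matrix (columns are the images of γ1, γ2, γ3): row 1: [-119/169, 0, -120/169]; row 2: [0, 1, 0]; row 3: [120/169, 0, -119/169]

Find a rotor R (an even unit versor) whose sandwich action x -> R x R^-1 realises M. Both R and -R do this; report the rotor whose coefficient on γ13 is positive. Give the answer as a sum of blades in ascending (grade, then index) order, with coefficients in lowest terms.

Method: write R = a + b12*γ12 + b13*γ13 + b23*γ23 with a^2 + b12^2 + b13^2 + b23^2 = 1 (so R^-1 = ~R). Expanding the columns R e_j ~R gives tr M = 4a^2 - 1 and, from the antisymmetric part, M21 - M12 = -4a*b12, M13 - M31 = 4a*b13, M32 - M23 = -4a*b23.
Here tr M = -69/169, so a^2 = (1 + tr M)/4 = 25/169 and a = ±5/13. Taking a = 5/13: M21 - M12 = 0, M13 - M31 = -240/169, M32 - M23 = 0, giving b12 = 0, b13 = -12/13, b23 = 0, i.e. R = 5/13 - 12/13*γ13.
Its γ13 coefficient is negative, so report the other preimage -R.
Answer: -5/13 + 12/13*γ13. Uniqueness: Spin(3) -> SO(3) maps R and -R to the same rotation of trace -69/169; fixing the sign of the γ13 coefficient removes the ambiguity.


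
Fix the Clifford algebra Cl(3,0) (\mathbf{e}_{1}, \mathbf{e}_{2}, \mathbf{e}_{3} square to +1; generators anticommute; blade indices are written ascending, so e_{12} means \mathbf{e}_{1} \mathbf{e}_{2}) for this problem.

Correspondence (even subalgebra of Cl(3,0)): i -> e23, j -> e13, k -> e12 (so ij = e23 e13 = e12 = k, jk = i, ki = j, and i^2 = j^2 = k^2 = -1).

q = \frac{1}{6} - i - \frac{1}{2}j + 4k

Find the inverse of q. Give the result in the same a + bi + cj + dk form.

In blades: q = \frac{1}{6} + 4 e_{12} - \frac{1}{2} e_{13} - e_{23}.
With qbar = \frac{1}{6} - 4 e_{12} + \frac{1}{2} e_{13} + e_{23} (scalar fixed, mapped units negated), q qbar = \frac{311}{18} (the sum of squared coefficients), so q^-1 = qbar / (\frac{311}{18}) = \frac{3}{311} - \frac{72}{311} e_{12} + \frac{9}{311} e_{13} + \frac{18}{311} e_{23}; translating back:
Answer: \frac{3}{311} + \frac{18}{311}i + \frac{9}{311}j - \frac{72}{311}k


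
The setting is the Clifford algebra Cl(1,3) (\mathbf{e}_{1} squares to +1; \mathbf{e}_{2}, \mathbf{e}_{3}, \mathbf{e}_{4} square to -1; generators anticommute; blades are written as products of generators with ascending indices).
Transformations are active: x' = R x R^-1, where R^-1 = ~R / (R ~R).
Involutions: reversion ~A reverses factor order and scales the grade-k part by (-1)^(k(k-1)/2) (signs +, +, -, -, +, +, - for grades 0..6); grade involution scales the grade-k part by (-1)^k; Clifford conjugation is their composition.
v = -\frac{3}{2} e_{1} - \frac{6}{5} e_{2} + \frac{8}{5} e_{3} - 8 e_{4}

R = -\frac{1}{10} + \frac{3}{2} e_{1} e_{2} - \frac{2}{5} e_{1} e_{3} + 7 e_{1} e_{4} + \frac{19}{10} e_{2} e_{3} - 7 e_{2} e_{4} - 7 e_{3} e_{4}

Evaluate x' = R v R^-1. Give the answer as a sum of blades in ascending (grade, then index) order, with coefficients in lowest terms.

~R = -\frac{1}{10} - \frac{3}{2} e_{1} e_{2} + \frac{2}{5} e_{1} e_{3} - 7 e_{1} e_{4} - \frac{19}{10} e_{2} e_{3} + 7 e_{2} e_{4} + 7 e_{3} e_{4}, and R ~R = \frac{5021}{100}, so R^-1 = ~R / (\frac{5021}{100}).
R v = \frac{5859}{100} e_{1} - \frac{5667}{100} e_{2} - \frac{1476}{25} e_{3} + \frac{17}{2} e_{4} - \frac{93}{100} e_{1} e_{2} e_{3} + \frac{69}{10} e_{1} e_{2} e_{4} + \frac{5}{2} e_{1} e_{3} e_{4} + \frac{22}{5} e_{2} e_{3} e_{4}
Answer: -\frac{71537}{50210} e_{1} + \frac{10733}{5021} e_{2} + \frac{15431}{25105} e_{3} + \frac{39800}{5021} e_{4}


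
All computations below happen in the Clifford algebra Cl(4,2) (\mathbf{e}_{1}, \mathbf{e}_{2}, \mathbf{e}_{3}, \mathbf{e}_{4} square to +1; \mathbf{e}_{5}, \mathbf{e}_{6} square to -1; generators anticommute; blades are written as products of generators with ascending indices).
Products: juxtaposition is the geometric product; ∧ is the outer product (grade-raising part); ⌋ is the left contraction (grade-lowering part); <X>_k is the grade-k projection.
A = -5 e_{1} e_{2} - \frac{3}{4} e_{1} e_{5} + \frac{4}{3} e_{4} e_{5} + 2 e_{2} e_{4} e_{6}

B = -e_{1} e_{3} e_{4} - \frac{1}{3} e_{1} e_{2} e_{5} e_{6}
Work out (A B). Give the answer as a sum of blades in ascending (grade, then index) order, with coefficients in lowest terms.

step 1: -\frac{1}{4} e_{2} e_{6} - \frac{5}{3} e_{5} e_{6} + \frac{4}{3} e_{1} e_{3} e_{5} + \frac{2}{3} e_{1} e_{4} e_{5} - 5 e_{2} e_{3} e_{4} - \frac{3}{4} e_{3} e_{4} e_{5} - 2 e_{1} e_{2} e_{3} e_{6} + \frac{4}{9} e_{1} e_{2} e_{4} e_{6}
Answer: -\frac{1}{4} e_{2} e_{6} - \frac{5}{3} e_{5} e_{6} + \frac{4}{3} e_{1} e_{3} e_{5} + \frac{2}{3} e_{1} e_{4} e_{5} - 5 e_{2} e_{3} e_{4} - \frac{3}{4} e_{3} e_{4} e_{5} - 2 e_{1} e_{2} e_{3} e_{6} + \frac{4}{9} e_{1} e_{2} e_{4} e_{6}


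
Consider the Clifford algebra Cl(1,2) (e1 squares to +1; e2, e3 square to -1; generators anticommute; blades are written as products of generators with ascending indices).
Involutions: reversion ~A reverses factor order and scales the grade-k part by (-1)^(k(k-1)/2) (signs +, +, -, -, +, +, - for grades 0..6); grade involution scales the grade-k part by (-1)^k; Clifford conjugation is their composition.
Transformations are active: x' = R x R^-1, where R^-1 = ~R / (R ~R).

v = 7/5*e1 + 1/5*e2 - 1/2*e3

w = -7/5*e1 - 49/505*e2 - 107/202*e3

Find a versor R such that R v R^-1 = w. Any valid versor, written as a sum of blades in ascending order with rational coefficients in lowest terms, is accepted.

Equal squares first: v^2 = w^2 = 167/100. Then v + w = 52/505*e2 - 104/101*e3 is a versor taking v to w, provided it is invertible.
Answer: 52/505*e2 - 104/101*e3


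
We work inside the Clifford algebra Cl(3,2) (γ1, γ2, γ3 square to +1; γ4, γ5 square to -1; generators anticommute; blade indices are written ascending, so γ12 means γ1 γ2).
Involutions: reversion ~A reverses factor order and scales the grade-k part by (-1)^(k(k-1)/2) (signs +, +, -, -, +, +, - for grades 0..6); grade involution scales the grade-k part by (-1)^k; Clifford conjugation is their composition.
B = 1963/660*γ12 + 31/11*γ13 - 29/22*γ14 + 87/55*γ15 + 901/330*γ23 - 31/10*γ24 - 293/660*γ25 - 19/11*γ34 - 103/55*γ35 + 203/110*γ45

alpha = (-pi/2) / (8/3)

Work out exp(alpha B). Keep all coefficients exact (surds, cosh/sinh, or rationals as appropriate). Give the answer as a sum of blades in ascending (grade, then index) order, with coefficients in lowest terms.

B^2 term by term: the squares give (1963/660)^2*(γ12)^2 + (31/11)^2*(γ13)^2 + (-29/22)^2*(γ14)^2 + (87/55)^2*(γ15)^2 + (901/330)^2*(γ23)^2 + (-31/10)^2*(γ24)^2 + (-293/660)^2*(γ25)^2 + (-19/11)^2*(γ34)^2 + (-103/55)^2*(γ35)^2 + (203/110)^2*(γ45)^2 = 3853369/435600*(-1) + 961/121*(-1) + 841/484*(+1) + 7569/3025*(+1) + 811801/108900*(-1) + 961/100*(+1) + 85849/435600*(+1) + 361/121*(+1) + 10609/3025*(+1) + 41209/12100*(-1) = -64/9 (each basis 2-blade squares to minus the product of its generators' squares); cross terms between blades sharing an index anticommute and cancel; the commuting (index-disjoint) pairs give grade-4 terms 2*c*c'*(blade product), which cancel blade by blade — γ1234: -37297/3630 + 961/55 - 26129/3630 = 0; γ1235: -202189/18150 + 9083/3630 + 26129/3025 = 0; γ1245: 398489/36300 - 8497/7260 - 2697/275 = 0; γ1345: 6293/605 - 2987/605 - 3306/605 = 0; γ2345: 182903/18150 - 3193/275 + 5567/3630 = 0 — confirming B is simple. So B^2 = -64/9.
B^2 = -64/9 — a negative square means the series sums to a rotation: l = 8/3, alpha*l = -pi/2, so exp(alpha B) = cos(-pi/2) + (sin(-pi/2)/(8/3))*B = 0 + (-3/8)*B.
Answer: -1963/1760*γ12 - 93/88*γ13 + 87/176*γ14 - 261/440*γ15 - 901/880*γ23 + 93/80*γ24 + 293/1760*γ25 + 57/88*γ34 + 309/440*γ35 - 609/880*γ45


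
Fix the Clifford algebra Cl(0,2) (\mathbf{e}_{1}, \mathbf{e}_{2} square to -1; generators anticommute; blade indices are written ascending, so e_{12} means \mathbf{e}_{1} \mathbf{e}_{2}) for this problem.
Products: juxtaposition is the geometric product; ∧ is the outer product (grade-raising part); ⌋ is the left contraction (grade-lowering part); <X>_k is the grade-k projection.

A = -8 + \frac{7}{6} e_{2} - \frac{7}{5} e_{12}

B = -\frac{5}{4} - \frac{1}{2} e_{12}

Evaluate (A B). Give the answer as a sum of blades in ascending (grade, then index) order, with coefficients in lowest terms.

step 1: \frac{93}{10} - \frac{7}{12} e_{1} - \frac{35}{24} e_{2} + \frac{23}{4} e_{12}
Answer: \frac{93}{10} - \frac{7}{12} e_{1} - \frac{35}{24} e_{2} + \frac{23}{4} e_{12}


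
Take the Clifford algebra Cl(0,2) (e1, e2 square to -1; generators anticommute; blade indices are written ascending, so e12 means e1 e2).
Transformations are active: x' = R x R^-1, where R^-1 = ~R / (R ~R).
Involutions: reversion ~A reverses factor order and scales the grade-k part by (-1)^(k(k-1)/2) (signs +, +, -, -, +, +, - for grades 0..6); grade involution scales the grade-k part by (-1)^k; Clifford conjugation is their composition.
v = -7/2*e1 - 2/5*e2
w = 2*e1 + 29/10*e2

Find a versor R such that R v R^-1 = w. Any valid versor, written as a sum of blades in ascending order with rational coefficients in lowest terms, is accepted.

Here q(v) = q(w) = -1241/100; the classical choice R = v + w = -3/2*e1 + 5/2*e2 then realises v -> w under the sandwich.
Answer: -3/2*e1 + 5/2*e2


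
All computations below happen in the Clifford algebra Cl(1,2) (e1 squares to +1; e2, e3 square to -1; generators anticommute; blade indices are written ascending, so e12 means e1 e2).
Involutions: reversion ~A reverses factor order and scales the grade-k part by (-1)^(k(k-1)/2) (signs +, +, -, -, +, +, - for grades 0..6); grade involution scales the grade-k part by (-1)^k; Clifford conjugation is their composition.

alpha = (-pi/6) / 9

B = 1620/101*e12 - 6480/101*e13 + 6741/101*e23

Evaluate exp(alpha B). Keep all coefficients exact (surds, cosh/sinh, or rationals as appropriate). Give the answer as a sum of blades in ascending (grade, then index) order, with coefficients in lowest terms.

B^2 term by term: the squares give (1620/101)^2*(e12)^2 + (-6480/101)^2*(e13)^2 + (6741/101)^2*(e23)^2 = 2624400/10201*(+1) + 41990400/10201*(+1) + 45441081/10201*(-1) = -81 (each basis 2-blade squares to minus the product of its generators' squares); cross terms between blades sharing an index anticommute and cancel. So B^2 = -81.
B^2 = -81 — since the square is negative, the closed form is circular: l = 9, alpha*l = -pi/6, so exp(alpha B) = cos(-pi/6) + (sin(-pi/6)/9)*B = sqrt(3)/2 + (-1/18)*B.
Answer: sqrt(3)/2 - 90/101*e12 + 360/101*e13 - 749/202*e23


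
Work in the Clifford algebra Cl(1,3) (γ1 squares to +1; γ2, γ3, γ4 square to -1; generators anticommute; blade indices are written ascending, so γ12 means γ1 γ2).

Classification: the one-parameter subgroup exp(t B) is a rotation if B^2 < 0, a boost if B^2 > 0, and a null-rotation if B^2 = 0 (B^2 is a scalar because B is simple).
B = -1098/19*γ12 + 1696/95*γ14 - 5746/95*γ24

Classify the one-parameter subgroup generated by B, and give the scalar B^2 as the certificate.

B^2 term by term: the squares give (-1098/19)^2*(γ12)^2 + (1696/95)^2*(γ14)^2 + (-5746/95)^2*(γ24)^2 = 1205604/361*(+1) + 2876416/9025*(+1) + 33016516/9025*(-1) = 0 (each basis 2-blade squares to minus the product of its generators' squares); cross terms between blades sharing an index anticommute and cancel. So B^2 = 0.
Answer: null-rotation, certificate B^2 = 0. The scalar 0 is the complete invariant here: its sign names the subgroup type.


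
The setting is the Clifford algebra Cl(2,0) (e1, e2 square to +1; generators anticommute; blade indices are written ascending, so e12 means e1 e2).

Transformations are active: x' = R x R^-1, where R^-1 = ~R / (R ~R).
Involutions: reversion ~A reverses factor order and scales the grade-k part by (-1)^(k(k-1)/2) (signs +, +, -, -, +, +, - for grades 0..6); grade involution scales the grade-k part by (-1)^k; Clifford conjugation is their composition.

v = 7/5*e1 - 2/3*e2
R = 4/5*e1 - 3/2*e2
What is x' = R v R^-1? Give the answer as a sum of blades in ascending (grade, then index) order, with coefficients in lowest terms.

~R = 4/5*e1 - 3/2*e2, and R ~R = 289/100, so R^-1 = ~R / (289/100).
R v = 53/25 + 47/30*e12
Answer: -327/1445*e1 - 1330/867*e2


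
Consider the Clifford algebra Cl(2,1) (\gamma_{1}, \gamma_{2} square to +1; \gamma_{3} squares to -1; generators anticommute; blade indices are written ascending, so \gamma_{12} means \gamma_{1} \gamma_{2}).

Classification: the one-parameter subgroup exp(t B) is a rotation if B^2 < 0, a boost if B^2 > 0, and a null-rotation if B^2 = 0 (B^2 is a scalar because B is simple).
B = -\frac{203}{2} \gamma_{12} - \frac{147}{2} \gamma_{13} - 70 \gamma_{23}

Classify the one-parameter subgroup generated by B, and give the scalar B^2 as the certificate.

B^2 term by term: the squares give (-\frac{203}{2})^2*(\gamma_{12})^2 + (-\frac{147}{2})^2*(\gamma_{13})^2 + (-70)^2*(\gamma_{23})^2 = \frac{41209}{4}*(-1) + \frac{21609}{4}*(+1) + 4900*(+1) = 0 (each basis 2-blade squares to minus the product of its generators' squares); cross terms between blades sharing an index anticommute and cancel. So B^2 = 0.
Answer: null-rotation, certificate B^2 = 0. Because 0 is invariant under every versor sandwich, the classification follows from its sign alone.


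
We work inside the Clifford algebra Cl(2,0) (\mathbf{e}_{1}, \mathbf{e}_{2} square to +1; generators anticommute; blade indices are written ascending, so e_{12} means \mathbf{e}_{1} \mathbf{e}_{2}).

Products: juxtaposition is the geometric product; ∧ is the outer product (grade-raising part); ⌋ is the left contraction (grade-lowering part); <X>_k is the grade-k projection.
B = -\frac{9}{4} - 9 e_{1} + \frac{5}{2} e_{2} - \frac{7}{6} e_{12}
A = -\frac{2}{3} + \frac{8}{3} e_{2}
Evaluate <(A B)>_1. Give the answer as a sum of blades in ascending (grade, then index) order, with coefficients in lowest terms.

step 1: \frac{49}{6} + \frac{82}{9} e_{1} - \frac{23}{3} e_{2} + \frac{223}{9} e_{12}
step 2: \frac{82}{9} e_{1} - \frac{23}{3} e_{2}
Answer: \frac{82}{9} e_{1} - \frac{23}{3} e_{2}


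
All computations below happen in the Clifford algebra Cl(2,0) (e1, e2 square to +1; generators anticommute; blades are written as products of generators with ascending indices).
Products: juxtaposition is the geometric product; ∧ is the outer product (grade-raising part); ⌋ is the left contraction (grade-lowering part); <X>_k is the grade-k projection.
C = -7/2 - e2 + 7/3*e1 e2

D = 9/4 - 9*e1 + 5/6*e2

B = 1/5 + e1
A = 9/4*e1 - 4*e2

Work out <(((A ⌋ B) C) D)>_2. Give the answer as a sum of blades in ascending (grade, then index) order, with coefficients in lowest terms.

step 1: 9/4
step 2: -63/8 - 9/4*e2 + 21/4*e1 e2
step 3: -627/32 + 301/4*e1 + 285/8*e2 - 135/16*e1 e2
step 4: -135/16*e1 e2
Answer: -135/16*e1 e2


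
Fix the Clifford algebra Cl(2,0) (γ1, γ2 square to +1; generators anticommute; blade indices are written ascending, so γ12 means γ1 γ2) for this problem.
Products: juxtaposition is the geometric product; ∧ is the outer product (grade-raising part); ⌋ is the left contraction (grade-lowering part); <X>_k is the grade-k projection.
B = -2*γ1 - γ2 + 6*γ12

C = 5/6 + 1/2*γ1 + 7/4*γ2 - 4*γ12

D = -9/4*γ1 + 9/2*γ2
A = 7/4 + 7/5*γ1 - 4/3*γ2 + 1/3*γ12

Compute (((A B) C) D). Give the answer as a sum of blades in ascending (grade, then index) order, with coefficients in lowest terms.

step 1: -52/15 + 25/6*γ1 + 439/60*γ2 + 193/30*γ12
step 2: 27167/720 + 3043/72*γ1 - 7147/360*γ2 + 823/36*γ12
step 3: -29509/160 + 5753/320*γ1 + 35397/160*γ2 + 23283/160*γ12
Answer: -29509/160 + 5753/320*γ1 + 35397/160*γ2 + 23283/160*γ12


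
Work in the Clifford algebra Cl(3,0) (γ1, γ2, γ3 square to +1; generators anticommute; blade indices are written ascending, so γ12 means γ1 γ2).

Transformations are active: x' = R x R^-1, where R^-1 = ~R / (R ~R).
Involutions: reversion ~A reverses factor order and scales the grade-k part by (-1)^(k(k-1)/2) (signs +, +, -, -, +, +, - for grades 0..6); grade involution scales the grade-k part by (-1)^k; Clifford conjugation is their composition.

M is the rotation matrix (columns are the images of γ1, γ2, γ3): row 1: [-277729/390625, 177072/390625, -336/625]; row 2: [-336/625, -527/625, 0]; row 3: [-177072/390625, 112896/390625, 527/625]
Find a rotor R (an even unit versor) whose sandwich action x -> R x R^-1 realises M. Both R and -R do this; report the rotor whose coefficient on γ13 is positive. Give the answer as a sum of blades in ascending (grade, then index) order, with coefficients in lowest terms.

Method: write R = a + b12*γ12 + b13*γ13 + b23*γ23 with a^2 + b12^2 + b13^2 + b23^2 = 1 (so R^-1 = ~R). Expanding the columns R e_j ~R gives tr M = 4a^2 - 1 and, from the antisymmetric part, M21 - M12 = -4a*b12, M13 - M31 = 4a*b13, M32 - M23 = -4a*b23.
Here tr M = -277729/390625, so a^2 = (1 + tr M)/4 = 28224/390625 and a = ±168/625. Taking a = 168/625: M21 - M12 = -387072/390625, M13 - M31 = -32928/390625, M32 - M23 = 112896/390625, giving b12 = 576/625, b13 = -49/625, b23 = -168/625, i.e. R = 168/625 + 576/625*γ12 - 49/625*γ13 - 168/625*γ23.
Its γ13 coefficient is negative, so report the other preimage -R.
Answer: -168/625 - 576/625*γ12 + 49/625*γ13 + 168/625*γ23. Note: both R and -R realise this M (trace -277729/390625); the covering map identifies them, and the γ13-coefficient sign is the tie-breaker.


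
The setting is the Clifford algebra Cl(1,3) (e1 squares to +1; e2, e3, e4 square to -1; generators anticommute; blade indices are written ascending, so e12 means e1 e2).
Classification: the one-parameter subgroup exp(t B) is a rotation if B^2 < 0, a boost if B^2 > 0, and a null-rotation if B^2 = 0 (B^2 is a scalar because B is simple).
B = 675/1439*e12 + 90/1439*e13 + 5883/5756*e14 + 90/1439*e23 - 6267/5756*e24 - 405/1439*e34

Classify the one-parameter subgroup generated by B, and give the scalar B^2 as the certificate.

B^2 term by term: the squares give (675/1439)^2*(e12)^2 + (90/1439)^2*(e13)^2 + (5883/5756)^2*(e14)^2 + (90/1439)^2*(e23)^2 + (-6267/5756)^2*(e24)^2 + (-405/1439)^2*(e34)^2 = 455625/2070721*(+1) + 8100/2070721*(+1) + 34609689/33131536*(+1) + 8100/2070721*(-1) + 39275289/33131536*(-1) + 164025/2070721*(-1) = 0 (each basis 2-blade squares to minus the product of its generators' squares); cross terms between blades sharing an index anticommute and cancel; the commuting (index-disjoint) pairs give grade-4 terms 2*c*c'*(blade product), which cancel blade by blade — e1234: -546750/2070721 + 282015/2070721 + 264735/2070721 = 0 — confirming B is simple. So B^2 = 0.
Answer: null-rotation, certificate B^2 = 0. The scalar 0 is the complete invariant here: its sign names the subgroup type.


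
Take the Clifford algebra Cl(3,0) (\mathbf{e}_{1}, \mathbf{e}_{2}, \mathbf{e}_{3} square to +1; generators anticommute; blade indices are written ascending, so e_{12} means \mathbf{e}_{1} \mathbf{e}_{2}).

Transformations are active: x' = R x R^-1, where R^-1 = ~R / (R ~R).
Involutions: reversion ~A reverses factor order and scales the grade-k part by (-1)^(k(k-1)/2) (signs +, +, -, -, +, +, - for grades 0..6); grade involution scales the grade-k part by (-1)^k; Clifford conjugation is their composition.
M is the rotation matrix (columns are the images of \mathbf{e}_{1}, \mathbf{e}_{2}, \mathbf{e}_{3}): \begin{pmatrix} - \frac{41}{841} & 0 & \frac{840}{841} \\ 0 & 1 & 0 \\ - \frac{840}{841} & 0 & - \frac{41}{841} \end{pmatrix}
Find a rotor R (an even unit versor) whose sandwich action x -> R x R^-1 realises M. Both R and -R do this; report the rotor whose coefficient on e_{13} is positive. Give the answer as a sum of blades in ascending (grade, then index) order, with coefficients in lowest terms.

Method: write R = a + b12*e_{12} + b13*e_{13} + b23*e_{23} with a^2 + b12^2 + b13^2 + b23^2 = 1 (so R^-1 = ~R). Expanding the columns R e_j ~R gives tr M = 4a^2 - 1 and, from the antisymmetric part, M21 - M12 = -4a*b12, M13 - M31 = 4a*b13, M32 - M23 = -4a*b23.
Here tr M = \frac{759}{841}, so a^2 = (1 + tr M)/4 = \frac{400}{841} and a = ±\frac{20}{29}. Taking a = \frac{20}{29}: M21 - M12 = 0, M13 - M31 = \frac{1680}{841}, M32 - M23 = 0, giving b12 = 0, b13 = \frac{21}{29}, b23 = 0, i.e. R = \frac{20}{29} + \frac{21}{29} e_{13}.
Its e_{13} coefficient is already positive.
Answer: \frac{20}{29} + \frac{21}{29} e_{13}. Recall the cover is two-to-one: with M of trace \frac{759}{841}, both preimages act alike, and the stated e_{13} sign chooses the sheet.


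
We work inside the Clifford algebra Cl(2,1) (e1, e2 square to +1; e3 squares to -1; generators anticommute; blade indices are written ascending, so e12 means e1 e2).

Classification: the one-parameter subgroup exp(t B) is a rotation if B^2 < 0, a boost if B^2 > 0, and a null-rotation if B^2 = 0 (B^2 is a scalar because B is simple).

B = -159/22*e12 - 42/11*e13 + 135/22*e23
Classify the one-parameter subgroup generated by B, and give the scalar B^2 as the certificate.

B^2 term by term: the squares give (-159/22)^2*(e12)^2 + (-42/11)^2*(e13)^2 + (135/22)^2*(e23)^2 = 25281/484*(-1) + 1764/121*(+1) + 18225/484*(+1) = 0 (each basis 2-blade squares to minus the product of its generators' squares); cross terms between blades sharing an index anticommute and cancel. So B^2 = 0.
Answer: null-rotation, certificate B^2 = 0. Key observation: B^2 = 0 is a conjugation invariant, so its sign decides the class regardless of the surface form of B.


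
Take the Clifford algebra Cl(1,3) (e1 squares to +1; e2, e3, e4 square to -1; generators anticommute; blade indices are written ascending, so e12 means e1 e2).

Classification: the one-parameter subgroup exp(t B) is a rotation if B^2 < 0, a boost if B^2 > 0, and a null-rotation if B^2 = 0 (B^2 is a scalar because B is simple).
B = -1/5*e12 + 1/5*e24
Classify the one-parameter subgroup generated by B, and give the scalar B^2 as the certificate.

B^2 term by term: the squares give (-1/5)^2*(e12)^2 + (1/5)^2*(e24)^2 = 1/25*(+1) + 1/25*(-1) = 0 (each basis 2-blade squares to minus the product of its generators' squares); cross terms between blades sharing an index anticommute and cancel. So B^2 = 0.
Answer: null-rotation, certificate B^2 = 0. The invariant at work: B^2 = 0 is unchanged by conjugation, hence its sign classifies the subgroup whatever basis B is written in.


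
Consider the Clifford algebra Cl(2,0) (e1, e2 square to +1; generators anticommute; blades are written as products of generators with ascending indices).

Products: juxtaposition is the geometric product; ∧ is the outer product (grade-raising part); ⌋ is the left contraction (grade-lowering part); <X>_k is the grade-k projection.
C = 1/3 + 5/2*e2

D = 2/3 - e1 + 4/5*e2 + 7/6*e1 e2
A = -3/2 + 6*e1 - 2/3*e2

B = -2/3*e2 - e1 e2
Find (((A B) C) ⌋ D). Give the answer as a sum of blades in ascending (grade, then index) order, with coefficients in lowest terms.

step 1: 4/9 - 2/3*e1 - 5*e2 - 5/2*e1 e2
step 2: -667/54 - 233/36*e1 - 5/9*e2 - 5/2*e1 e2
step 3: 115/162 + 13*e1 - 18827/1080*e2 - 4669/324*e1 e2
Answer: 115/162 + 13*e1 - 18827/1080*e2 - 4669/324*e1 e2


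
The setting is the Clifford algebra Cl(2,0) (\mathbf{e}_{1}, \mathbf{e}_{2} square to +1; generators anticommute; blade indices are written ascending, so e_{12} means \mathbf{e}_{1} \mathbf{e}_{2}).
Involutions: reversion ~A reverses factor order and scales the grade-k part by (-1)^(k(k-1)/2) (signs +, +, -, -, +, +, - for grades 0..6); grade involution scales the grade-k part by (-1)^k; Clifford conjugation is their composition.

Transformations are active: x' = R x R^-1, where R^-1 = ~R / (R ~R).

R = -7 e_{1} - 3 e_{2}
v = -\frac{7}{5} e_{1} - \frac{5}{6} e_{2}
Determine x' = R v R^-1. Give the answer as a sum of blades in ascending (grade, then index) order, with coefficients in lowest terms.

~R = -7 e_{1} - 3 e_{2}, and R ~R = 58, so R^-1 = ~R / (58).
R v = \frac{123}{10} + \frac{49}{30} e_{12}
Answer: -\frac{91}{58} e_{1} - \frac{191}{435} e_{2}


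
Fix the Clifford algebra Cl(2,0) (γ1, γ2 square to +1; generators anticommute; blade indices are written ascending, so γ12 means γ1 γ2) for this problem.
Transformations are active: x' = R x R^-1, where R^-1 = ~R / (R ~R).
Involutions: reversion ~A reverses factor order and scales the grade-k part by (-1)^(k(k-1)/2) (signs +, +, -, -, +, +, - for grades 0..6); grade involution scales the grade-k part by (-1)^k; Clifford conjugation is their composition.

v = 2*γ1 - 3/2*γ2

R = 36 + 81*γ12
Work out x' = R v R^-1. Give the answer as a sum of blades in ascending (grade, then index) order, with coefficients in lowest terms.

~R = 36 - 81*γ12, and R ~R = 7857, so R^-1 = ~R / (7857).
R v = -99/2*γ1 - 216*γ2
Answer: -238/97*γ1 - 93/194*γ2


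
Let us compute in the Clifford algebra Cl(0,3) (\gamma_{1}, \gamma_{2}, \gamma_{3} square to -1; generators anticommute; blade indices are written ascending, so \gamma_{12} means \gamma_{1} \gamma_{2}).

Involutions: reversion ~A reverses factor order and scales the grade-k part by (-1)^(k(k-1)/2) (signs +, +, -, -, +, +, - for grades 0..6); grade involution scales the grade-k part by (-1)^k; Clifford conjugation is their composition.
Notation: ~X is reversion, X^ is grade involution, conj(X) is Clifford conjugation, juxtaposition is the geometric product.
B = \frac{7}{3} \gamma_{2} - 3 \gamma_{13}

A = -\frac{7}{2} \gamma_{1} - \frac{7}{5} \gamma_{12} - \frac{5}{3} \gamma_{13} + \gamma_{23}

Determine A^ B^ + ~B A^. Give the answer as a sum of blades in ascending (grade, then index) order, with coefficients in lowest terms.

first term: -5 - \frac{49}{15} \gamma_{1} + \frac{49}{6} \gamma_{3} - \frac{31}{6} \gamma_{12} + \frac{21}{5} \gamma_{23} - \frac{35}{9} \gamma_{123}
second term: 5 - \frac{49}{15} \gamma_{1} + \frac{49}{6} \gamma_{3} - \frac{31}{6} \gamma_{12} + \frac{21}{5} \gamma_{23} + \frac{35}{9} \gamma_{123}
Answer: -\frac{98}{15} \gamma_{1} + \frac{49}{3} \gamma_{3} - \frac{31}{3} \gamma_{12} + \frac{42}{5} \gamma_{23}


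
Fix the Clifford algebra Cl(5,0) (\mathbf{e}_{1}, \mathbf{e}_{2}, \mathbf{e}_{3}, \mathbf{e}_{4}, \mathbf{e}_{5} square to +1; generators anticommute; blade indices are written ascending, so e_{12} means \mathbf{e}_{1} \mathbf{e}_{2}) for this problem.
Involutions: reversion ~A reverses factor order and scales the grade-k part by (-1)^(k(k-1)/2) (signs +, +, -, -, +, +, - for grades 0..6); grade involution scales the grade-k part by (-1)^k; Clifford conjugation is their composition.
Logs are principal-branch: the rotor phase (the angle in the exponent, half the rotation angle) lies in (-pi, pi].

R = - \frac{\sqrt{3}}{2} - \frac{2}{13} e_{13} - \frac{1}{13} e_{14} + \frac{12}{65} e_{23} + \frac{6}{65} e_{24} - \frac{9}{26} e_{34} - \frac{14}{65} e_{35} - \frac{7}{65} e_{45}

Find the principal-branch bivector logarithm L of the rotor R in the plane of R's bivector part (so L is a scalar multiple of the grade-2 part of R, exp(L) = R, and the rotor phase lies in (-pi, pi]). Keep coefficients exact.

The scalar part of R is - \frac{\sqrt{3}}{2}, which fixes the principal-branch rotor phase; the unit plane is then the bivector part divided by the sine of that phase, and L is that plane scaled by the phase.
Concretely: cos(phase) = - \frac{\sqrt{3}}{2} gives phase = ±\frac{5 \pi}{6}, and since phase/sin(phase) is even the sign is immaterial: L = (phase/sin(phase)) * <R>_2 = (\frac{5 \pi}{3}) * <R>_2.
Answer: - \frac{10 \pi}{39} e_{13} - \frac{5 \pi}{39} e_{14} + \frac{4 \pi}{13} e_{23} + \frac{2 \pi}{13} e_{24} - \frac{15 \pi}{26} e_{34} - \frac{14 \pi}{39} e_{35} - \frac{7 \pi}{39} e_{45}
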